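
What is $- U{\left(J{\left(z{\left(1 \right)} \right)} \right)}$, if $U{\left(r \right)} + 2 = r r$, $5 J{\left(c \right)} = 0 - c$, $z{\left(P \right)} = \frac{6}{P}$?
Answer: $\frac{14}{25} \approx 0.56$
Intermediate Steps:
$J{\left(c \right)} = - \frac{c}{5}$ ($J{\left(c \right)} = \frac{0 - c}{5} = \frac{\left(-1\right) c}{5} = - \frac{c}{5}$)
$U{\left(r \right)} = -2 + r^{2}$ ($U{\left(r \right)} = -2 + r r = -2 + r^{2}$)
$- U{\left(J{\left(z{\left(1 \right)} \right)} \right)} = - (-2 + \left(- \frac{6 \cdot 1^{-1}}{5}\right)^{2}) = - (-2 + \left(- \frac{6 \cdot 1}{5}\right)^{2}) = - (-2 + \left(\left(- \frac{1}{5}\right) 6\right)^{2}) = - (-2 + \left(- \frac{6}{5}\right)^{2}) = - (-2 + \frac{36}{25}) = \left(-1\right) \left(- \frac{14}{25}\right) = \frac{14}{25}$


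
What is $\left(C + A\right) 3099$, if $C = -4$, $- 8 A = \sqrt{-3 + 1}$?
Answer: $-12396 - \frac{3099 i \sqrt{2}}{8} \approx -12396.0 - 547.83 i$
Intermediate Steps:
$A = - \frac{i \sqrt{2}}{8}$ ($A = - \frac{\sqrt{-3 + 1}}{8} = - \frac{\sqrt{-2}}{8} = - \frac{i \sqrt{2}}{8} \approx - 0.17678 i$)
$\left(C + A\right) 3099 = \left(-4 - \frac{i \sqrt{2}}{8}\right) 3099 = -12396 - \frac{3099 i \sqrt{2}}{8}$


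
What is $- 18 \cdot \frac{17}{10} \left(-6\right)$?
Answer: $\frac{918}{5} \approx 183.6$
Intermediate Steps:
$- 18 \cdot \frac{17}{10} \left(-6\right) = - 18 \cdot 17 \cdot \frac{1}{10} \left(-6\right) = \left(-18\right) \frac{17}{10} \left(-6\right) = \left(- \frac{153}{5}\right) \left(-6\right) = \frac{918}{5}$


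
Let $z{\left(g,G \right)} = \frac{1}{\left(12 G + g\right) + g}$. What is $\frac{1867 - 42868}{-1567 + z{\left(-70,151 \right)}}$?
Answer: $\frac{22851224}{873341} \approx 26.165$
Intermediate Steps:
$z{\left(g,G \right)} = \frac{1}{2 g + 12 G}$ ($z{\left(g,G \right)} = \frac{1}{\left(g + 12 G\right) + g} = \frac{1}{2 g + 12 G}$)
$\frac{1867 - 42868}{-1567 + z{\left(-70,151 \right)}} = \frac{1867 - 42868}{-1567 + \frac{1}{2 \left(-70 + 6 \cdot 151\right)}} = - \frac{41001}{-1567 + \frac{1}{2 \left(-70 + 906\right)}} = - \frac{41001}{-1567 + \frac{1}{2 \cdot 836}} = - \frac{41001}{-1567 + \frac{1}{2} \cdot \frac{1}{836}} = - \frac{41001}{-1567 + \frac{1}{1672}} = - \frac{41001}{- \frac{2620023}{1672}} = \left(-41001\right) \left(- \frac{1672}{2620023}\right) = \frac{22851224}{873341}$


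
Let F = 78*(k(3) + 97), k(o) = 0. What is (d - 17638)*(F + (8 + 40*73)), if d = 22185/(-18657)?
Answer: -127908004422/691 ≈ -1.8511e+8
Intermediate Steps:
d = -2465/2073 (d = 22185*(-1/18657) = -2465/2073 ≈ -1.1891)
F = 7566 (F = 78*(0 + 97) = 78*97 = 7566)
(d - 17638)*(F + (8 + 40*73)) = (-2465/2073 - 17638)*(7566 + (8 + 40*73)) = -36566039*(7566 + (8 + 2920))/2073 = -36566039*(7566 + 2928)/2073 = -36566039/2073*10494 = -127908004422/691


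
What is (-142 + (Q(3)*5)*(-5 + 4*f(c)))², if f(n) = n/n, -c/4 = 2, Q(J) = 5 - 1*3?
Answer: 23104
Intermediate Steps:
Q(J) = 2 (Q(J) = 5 - 3 = 2)
c = -8 (c = -4*2 = -8)
f(n) = 1
(-142 + (Q(3)*5)*(-5 + 4*f(c)))² = (-142 + (2*5)*(-5 + 4*1))² = (-142 + 10*(-5 + 4))² = (-142 + 10*(-1))² = (-142 - 10)² = (-152)² = 23104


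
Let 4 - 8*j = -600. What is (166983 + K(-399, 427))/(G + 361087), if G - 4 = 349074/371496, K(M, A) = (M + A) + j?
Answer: 10345327734/22357368535 ≈ 0.46273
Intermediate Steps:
j = 151/2 (j = ½ - ⅛*(-600) = ½ + 75 = 151/2 ≈ 75.500)
K(M, A) = 151/2 + A + M (K(M, A) = (M + A) + 151/2 = (A + M) + 151/2 = 151/2 + A + M)
G = 305843/61916 (G = 4 + 349074/371496 = 4 + 349074*(1/371496) = 4 + 58179/61916 = 305843/61916 ≈ 4.9396)
(166983 + K(-399, 427))/(G + 361087) = (166983 + (151/2 + 427 - 399))/(305843/61916 + 361087) = (166983 + 207/2)/(22357368535/61916) = (334173/2)*(61916/22357368535) = 10345327734/22357368535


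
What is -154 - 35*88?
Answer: -3234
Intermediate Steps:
-154 - 35*88 = -154 - 3080 = -3234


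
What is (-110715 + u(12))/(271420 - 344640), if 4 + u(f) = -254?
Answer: 110973/73220 ≈ 1.5156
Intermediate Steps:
u(f) = -258 (u(f) = -4 - 254 = -258)
(-110715 + u(12))/(271420 - 344640) = (-110715 - 258)/(271420 - 344640) = -110973/(-73220) = -110973*(-1/73220) = 110973/73220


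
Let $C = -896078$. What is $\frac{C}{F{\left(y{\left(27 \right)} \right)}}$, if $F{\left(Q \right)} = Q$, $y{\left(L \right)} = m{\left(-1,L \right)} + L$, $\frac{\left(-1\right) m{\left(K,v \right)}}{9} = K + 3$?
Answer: $- \frac{896078}{9} \approx -99564.0$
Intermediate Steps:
$m{\left(K,v \right)} = -27 - 9 K$ ($m{\left(K,v \right)} = - 9 \left(K + 3\right) = - 9 \left(3 + K\right) = -27 - 9 K$)
$y{\left(L \right)} = -18 + L$ ($y{\left(L \right)} = \left(-27 - -9\right) + L = \left(-27 + 9\right) + L = -18 + L$)
$\frac{C}{F{\left(y{\left(27 \right)} \right)}} = - \frac{896078}{-18 + 27} = - \frac{896078}{9}$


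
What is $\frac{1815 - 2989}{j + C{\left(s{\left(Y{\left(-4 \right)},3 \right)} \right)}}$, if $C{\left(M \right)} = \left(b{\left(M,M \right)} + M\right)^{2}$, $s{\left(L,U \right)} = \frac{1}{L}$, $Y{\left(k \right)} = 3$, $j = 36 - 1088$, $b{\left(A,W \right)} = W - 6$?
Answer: $\frac{5283}{4606} \approx 1.147$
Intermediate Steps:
$b{\left(A,W \right)} = -6 + W$ ($b{\left(A,W \right)} = W - 6 = -6 + W$)
$j = -1052$ ($j = 36 - 1088 = -1052$)
$C{\left(M \right)} = \left(-6 + 2 M\right)^{2}$ ($C{\left(M \right)} = \left(\left(-6 + M\right) + M\right)^{2} = \left(-6 + 2 M\right)^{2}$)
$\frac{1815 - 2989}{j + C{\left(s{\left(Y{\left(-4 \right)},3 \right)} \right)}} = \frac{1815 - 2989}{-1052 + 4 \left(-3 + \frac{1}{3}\right)^{2}} = - \frac{1174}{-1052 + 4 \left(-3 + \frac{1}{3}\right)^{2}} = - \frac{1174}{-1052 + 4 \left(- \frac{8}{3}\right)^{2}} = - \frac{1174}{-1052 + 4 \cdot \frac{64}{9}} = - \frac{1174}{-1052 + \frac{256}{9}} = - \frac{1174}{- \frac{9212}{9}} = \left(-1174\right) \left(- \frac{9}{9212}\right) = \frac{5283}{4606}$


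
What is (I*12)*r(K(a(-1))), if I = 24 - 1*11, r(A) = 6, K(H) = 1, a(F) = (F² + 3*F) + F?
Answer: 936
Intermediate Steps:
a(F) = F² + 4*F
I = 13 (I = 24 - 11 = 13)
(I*12)*r(K(a(-1))) = (13*12)*6 = 156*6 = 936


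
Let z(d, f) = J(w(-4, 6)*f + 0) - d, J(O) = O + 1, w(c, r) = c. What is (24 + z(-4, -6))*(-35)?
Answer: -1855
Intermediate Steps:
J(O) = 1 + O
z(d, f) = 1 - d - 4*f (z(d, f) = (1 + (-4*f + 0)) - d = (1 - 4*f) - d = 1 - d - 4*f)
(24 + z(-4, -6))*(-35) = (24 + (1 - 1*(-4) - 4*(-6)))*(-35) = (24 + (1 + 4 + 24))*(-35) = (24 + 29)*(-35) = 53*(-35) = -1855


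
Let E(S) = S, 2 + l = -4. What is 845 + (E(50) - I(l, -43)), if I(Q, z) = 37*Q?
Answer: 1117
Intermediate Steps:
l = -6 (l = -2 - 4 = -6)
845 + (E(50) - I(l, -43)) = 845 + (50 - 37*(-6)) = 845 + (50 - 1*(-222)) = 845 + (50 + 222) = 845 + 272 = 1117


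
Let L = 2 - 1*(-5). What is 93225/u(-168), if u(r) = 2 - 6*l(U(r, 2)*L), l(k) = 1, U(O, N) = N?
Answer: -93225/4 ≈ -23306.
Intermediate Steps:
L = 7 (L = 2 + 5 = 7)
u(r) = -4 (u(r) = 2 - 6*1 = 2 - 6 = -4)
93225/u(-168) = 93225/(-4) = 93225*(-¼) = -93225/4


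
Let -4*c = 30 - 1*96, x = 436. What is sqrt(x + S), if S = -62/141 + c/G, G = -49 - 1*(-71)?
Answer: sqrt(34697139)/282 ≈ 20.888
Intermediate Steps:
c = 33/2 (c = -(30 - 1*96)/4 = -(30 - 96)/4 = -1/4*(-66) = 33/2 ≈ 16.500)
G = 22 (G = -49 + 71 = 22)
S = 175/564 (S = -62/141 + (33/2)/22 = -62*1/141 + (33/2)*(1/22) = -62/141 + 3/4 = 175/564 ≈ 0.31028)
sqrt(x + S) = sqrt(436 + 175/564) = sqrt(246079/564) = sqrt(34697139)/282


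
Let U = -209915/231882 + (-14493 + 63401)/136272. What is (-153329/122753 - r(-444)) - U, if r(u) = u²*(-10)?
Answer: 318610677389684902249/161619790886988 ≈ 1.9714e+6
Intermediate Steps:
r(u) = -10*u²
U = -719360501/1316625996 (U = -209915*1/231882 + 48908*(1/136272) = -209915/231882 + 12227/34068 = -719360501/1316625996 ≈ -0.54637)
(-153329/122753 - r(-444)) - U = (-153329/122753 - (-10)*(-444)²) - 1*(-719360501/1316625996) = (-153329*1/122753 - (-10)*197136) + 719360501/1316625996 = (-153329/122753 - 1*(-1971360)) + 719360501/1316625996 = (-153329/122753 + 1971360) + 719360501/1316625996 = 241990200751/122753 + 719360501/1316625996 = 318610677389684902249/161619790886988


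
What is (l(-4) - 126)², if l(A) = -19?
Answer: 21025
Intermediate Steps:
(l(-4) - 126)² = (-19 - 126)² = (-145)² = 21025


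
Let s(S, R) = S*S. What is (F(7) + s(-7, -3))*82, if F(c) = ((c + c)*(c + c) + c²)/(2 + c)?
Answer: 56252/9 ≈ 6250.2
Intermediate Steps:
s(S, R) = S²
F(c) = 5*c²/(2 + c) (F(c) = ((2*c)*(2*c) + c²)/(2 + c) = (4*c² + c²)/(2 + c) = (5*c²)/(2 + c) = 5*c²/(2 + c))
(F(7) + s(-7, -3))*82 = (5*7²/(2 + 7) + (-7)²)*82 = (5*49/9 + 49)*82 = (5*49*(⅑) + 49)*82 = (245/9 + 49)*82 = (686/9)*82 = 56252/9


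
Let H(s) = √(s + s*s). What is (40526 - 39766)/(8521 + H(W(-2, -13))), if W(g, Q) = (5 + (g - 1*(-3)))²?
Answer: 6475960/72606109 - 4560*√37/72606109 ≈ 0.088811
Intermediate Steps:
W(g, Q) = (8 + g)² (W(g, Q) = (5 + (g + 3))² = (5 + (3 + g))² = (8 + g)²)
H(s) = √(s + s²)
(40526 - 39766)/(8521 + H(W(-2, -13))) = (40526 - 39766)/(8521 + √((8 - 2)²*(1 + (8 - 2)²))) = 760/(8521 + √(6²*(1 + 6²))) = 760/(8521 + √(36*(1 + 36))) = 760/(8521 + √(36*37)) = 760/(8521 + √1332) = 760/(8521 + 6*√37)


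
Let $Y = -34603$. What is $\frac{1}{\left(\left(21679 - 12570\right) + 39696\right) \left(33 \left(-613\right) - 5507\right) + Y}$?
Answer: $- \frac{1}{1256080083} \approx -7.9613 \cdot 10^{-10}$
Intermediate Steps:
$\frac{1}{\left(\left(21679 - 12570\right) + 39696\right) \left(33 \left(-613\right) - 5507\right) + Y} = \frac{1}{\left(\left(21679 - 12570\right) + 39696\right) \left(33 \left(-613\right) - 5507\right) - 34603} = \frac{1}{\left(\left(21679 - 12570\right) + 39696\right) \left(-20229 - 5507\right) - 34603} = \frac{1}{\left(9109 + 39696\right) \left(-25736\right) - 34603} = \frac{1}{48805 \left(-25736\right) - 34603} = \frac{1}{-1256045480 - 34603} = \frac{1}{-1256080083} = - \frac{1}{1256080083}$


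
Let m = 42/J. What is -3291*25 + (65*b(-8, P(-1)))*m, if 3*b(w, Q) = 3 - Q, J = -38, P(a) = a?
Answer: -1565045/19 ≈ -82371.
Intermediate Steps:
b(w, Q) = 1 - Q/3 (b(w, Q) = (3 - Q)/3 = 1 - Q/3)
m = -21/19 (m = 42/(-38) = 42*(-1/38) = -21/19 ≈ -1.1053)
-3291*25 + (65*b(-8, P(-1)))*m = -3291*25 + (65*(1 - ⅓*(-1)))*(-21/19) = -82275 + (65*(1 + ⅓))*(-21/19) = -82275 + (65*(4/3))*(-21/19) = -82275 + (260/3)*(-21/19) = -82275 - 1820/19 = -1565045/19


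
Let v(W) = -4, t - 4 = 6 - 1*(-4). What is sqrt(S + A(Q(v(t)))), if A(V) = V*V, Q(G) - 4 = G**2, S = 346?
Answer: sqrt(746) ≈ 27.313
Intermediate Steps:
t = 14 (t = 4 + (6 - 1*(-4)) = 4 + (6 + 4) = 4 + 10 = 14)
Q(G) = 4 + G**2
A(V) = V**2
sqrt(S + A(Q(v(t)))) = sqrt(346 + (4 + (-4)**2)**2) = sqrt(346 + (4 + 16)**2) = sqrt(346 + 20**2) = sqrt(346 + 400) = sqrt(746)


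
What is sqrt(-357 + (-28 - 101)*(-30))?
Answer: sqrt(3513) ≈ 59.271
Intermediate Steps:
sqrt(-357 + (-28 - 101)*(-30)) = sqrt(-357 - 129*(-30)) = sqrt(-357 + 3870) = sqrt(3513)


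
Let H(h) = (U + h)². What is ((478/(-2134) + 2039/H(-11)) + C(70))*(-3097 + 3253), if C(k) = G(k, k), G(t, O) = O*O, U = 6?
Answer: 20728833528/26675 ≈ 7.7709e+5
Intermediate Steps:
G(t, O) = O²
C(k) = k²
H(h) = (6 + h)²
((478/(-2134) + 2039/H(-11)) + C(70))*(-3097 + 3253) = ((478/(-2134) + 2039/((6 - 11)²)) + 70²)*(-3097 + 3253) = ((478*(-1/2134) + 2039/((-5)²)) + 4900)*156 = ((-239/1067 + 2039/25) + 4900)*156 = (2169638/26675 + 4900)*156 = (132877138/26675)*156 = 20728833528/26675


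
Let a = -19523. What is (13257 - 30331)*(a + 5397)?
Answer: 241187324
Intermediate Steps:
(13257 - 30331)*(a + 5397) = (13257 - 30331)*(-19523 + 5397) = -17074*(-14126) = 241187324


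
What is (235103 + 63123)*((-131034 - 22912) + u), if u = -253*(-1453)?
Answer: 63719861838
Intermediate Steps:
u = 367609
(235103 + 63123)*((-131034 - 22912) + u) = (235103 + 63123)*((-131034 - 22912) + 367609) = 298226*(-153946 + 367609) = 298226*213663 = 63719861838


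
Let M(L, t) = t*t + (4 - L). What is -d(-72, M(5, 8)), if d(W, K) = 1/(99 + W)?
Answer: -1/27 ≈ -0.037037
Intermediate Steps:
M(L, t) = 4 + t² - L (M(L, t) = t² + (4 - L) = 4 + t² - L)
-d(-72, M(5, 8)) = -1/(99 - 72) = -1/27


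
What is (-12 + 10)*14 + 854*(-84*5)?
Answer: -358708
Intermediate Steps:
(-12 + 10)*14 + 854*(-84*5) = -2*14 + 854*(-420) = -28 - 358680 = -358708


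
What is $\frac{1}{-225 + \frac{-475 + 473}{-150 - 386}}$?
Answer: $- \frac{268}{60299} \approx -0.0044445$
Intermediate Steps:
$\frac{1}{-225 + \frac{-475 + 473}{-150 - 386}} = \frac{1}{-225 - \frac{2}{-536}} = \frac{1}{-225 - - \frac{1}{268}} = \frac{1}{-225 + \frac{1}{268}} = \frac{1}{- \frac{60299}{268}} = - \frac{268}{60299}$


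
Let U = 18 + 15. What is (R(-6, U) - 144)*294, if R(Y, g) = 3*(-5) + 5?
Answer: -45276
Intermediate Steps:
U = 33
R(Y, g) = -10 (R(Y, g) = -15 + 5 = -10)
(R(-6, U) - 144)*294 = (-10 - 144)*294 = -154*294 = -45276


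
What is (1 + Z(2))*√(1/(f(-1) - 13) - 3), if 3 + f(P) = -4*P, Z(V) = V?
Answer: I*√111/2 ≈ 5.2678*I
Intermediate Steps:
f(P) = -3 - 4*P
(1 + Z(2))*√(1/(f(-1) - 13) - 3) = (1 + 2)*√(1/((-3 - 4*(-1)) - 13) - 3) = 3*√(1/((-3 + 4) - 13) - 3) = 3*√(1/(1 - 13) - 3) = 3*√(1/(-12) - 3) = 3*√(-1/12 - 3) = 3*√(-37/12) = 3*(I*√111/6) = I*√111/2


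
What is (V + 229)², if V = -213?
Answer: 256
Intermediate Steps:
(V + 229)² = (-213 + 229)² = 16² = 256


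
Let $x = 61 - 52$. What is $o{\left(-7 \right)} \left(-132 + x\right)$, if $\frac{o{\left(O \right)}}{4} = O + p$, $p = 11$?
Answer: $-1968$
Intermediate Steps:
$x = 9$ ($x = 61 - 52 = 9$)
$o{\left(O \right)} = 44 + 4 O$ ($o{\left(O \right)} = 4 \left(O + 11\right) = 4 \left(11 + O\right) = 44 + 4 O$)
$o{\left(-7 \right)} \left(-132 + x\right) = \left(44 + 4 \left(-7\right)\right) \left(-132 + 9\right) = \left(44 - 28\right) \left(-123\right) = 16 \left(-123\right) = -1968$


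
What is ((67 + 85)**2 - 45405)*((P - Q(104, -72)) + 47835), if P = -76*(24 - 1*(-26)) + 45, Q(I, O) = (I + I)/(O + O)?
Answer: -8847542633/9 ≈ -9.8306e+8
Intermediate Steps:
Q(I, O) = I/O (Q(I, O) = (2*I)/((2*O)) = (2*I)*(1/(2*O)) = I/O)
P = -3755 (P = -76*(24 + 26) + 45 = -76*50 + 45 = -3800 + 45 = -3755)
((67 + 85)**2 - 45405)*((P - Q(104, -72)) + 47835) = ((67 + 85)**2 - 45405)*((-3755 - 104/(-72)) + 47835) = (152**2 - 45405)*((-3755 - 104*(-1)/72) + 47835) = (23104 - 45405)*((-3755 - 1*(-13/9)) + 47835) = -22301*((-3755 + 13/9) + 47835) = -22301*(-33782/9 + 47835) = -22301*396733/9 = -8847542633/9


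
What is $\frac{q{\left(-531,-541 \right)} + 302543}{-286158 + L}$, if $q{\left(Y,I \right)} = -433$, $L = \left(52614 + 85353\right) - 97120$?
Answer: $- \frac{302110}{245311} \approx -1.2315$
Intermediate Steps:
$L = 40847$ ($L = 137967 - 97120 = 40847$)
$\frac{q{\left(-531,-541 \right)} + 302543}{-286158 + L} = \frac{-433 + 302543}{-286158 + 40847} = \frac{302110}{-245311} = 302110 \left(- \frac{1}{245311}\right) = - \frac{302110}{245311}$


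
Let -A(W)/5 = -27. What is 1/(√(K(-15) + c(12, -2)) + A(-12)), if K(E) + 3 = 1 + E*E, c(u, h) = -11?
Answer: 135/18013 - 2*√53/18013 ≈ 0.0066863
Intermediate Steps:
A(W) = 135 (A(W) = -5*(-27) = 135)
K(E) = -2 + E² (K(E) = -3 + (1 + E*E) = -3 + (1 + E²) = -2 + E²)
1/(√(K(-15) + c(12, -2)) + A(-12)) = 1/(√((-2 + (-15)²) - 11) + 135) = 1/(√((-2 + 225) - 11) + 135) = 1/(√(223 - 11) + 135) = 1/(√212 + 135) = 1/(2*√53 + 135) = 1/(135 + 2*√53)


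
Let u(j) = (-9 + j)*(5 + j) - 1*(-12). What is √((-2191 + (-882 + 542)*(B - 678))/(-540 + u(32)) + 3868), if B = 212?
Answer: √454012999/323 ≈ 65.968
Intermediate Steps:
u(j) = 12 + (-9 + j)*(5 + j) (u(j) = (-9 + j)*(5 + j) + 12 = 12 + (-9 + j)*(5 + j))
√((-2191 + (-882 + 542)*(B - 678))/(-540 + u(32)) + 3868) = √((-2191 + (-882 + 542)*(212 - 678))/(-540 + (-33 + 32² - 4*32)) + 3868) = √((-2191 - 340*(-466))/(-540 + (-33 + 1024 - 128)) + 3868) = √((-2191 + 158440)/(-540 + 863) + 3868) = √(156249/323 + 3868) = √(1405613/323) = √454012999/323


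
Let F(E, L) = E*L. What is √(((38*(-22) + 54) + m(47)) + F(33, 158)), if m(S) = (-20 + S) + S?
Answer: √4506 ≈ 67.127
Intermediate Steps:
m(S) = -20 + 2*S
√(((38*(-22) + 54) + m(47)) + F(33, 158)) = √(((38*(-22) + 54) + (-20 + 2*47)) + 33*158) = √(((-836 + 54) + (-20 + 94)) + 5214) = √((-782 + 74) + 5214) = √(-708 + 5214) = √4506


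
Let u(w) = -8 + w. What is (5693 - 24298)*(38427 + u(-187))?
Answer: -711306360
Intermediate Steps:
(5693 - 24298)*(38427 + u(-187)) = (5693 - 24298)*(38427 + (-8 - 187)) = -18605*(38427 - 195) = -18605*38232 = -711306360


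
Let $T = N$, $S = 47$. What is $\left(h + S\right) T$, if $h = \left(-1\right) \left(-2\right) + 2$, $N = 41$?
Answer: $2091$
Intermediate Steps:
$T = 41$
$h = 4$ ($h = 2 + 2 = 4$)
$\left(h + S\right) T = \left(4 + 47\right) 41 = 51 \cdot 41 = 2091$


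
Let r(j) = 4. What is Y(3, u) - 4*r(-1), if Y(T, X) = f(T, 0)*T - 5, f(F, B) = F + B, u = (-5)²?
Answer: -12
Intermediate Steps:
u = 25
f(F, B) = B + F
Y(T, X) = -5 + T² (Y(T, X) = (0 + T)*T - 5 = T*T - 5 = T² - 5 = -5 + T²)
Y(3, u) - 4*r(-1) = (-5 + 3²) - 4*4 = (-5 + 9) - 16 = 4 - 16 = -12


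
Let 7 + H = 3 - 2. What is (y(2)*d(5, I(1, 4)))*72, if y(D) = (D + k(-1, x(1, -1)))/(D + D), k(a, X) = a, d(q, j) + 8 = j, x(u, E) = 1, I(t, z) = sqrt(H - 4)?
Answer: -144 + 18*I*sqrt(10) ≈ -144.0 + 56.921*I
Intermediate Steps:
H = -6 (H = -7 + (3 - 2) = -7 + 1 = -6)
I(t, z) = I*sqrt(10) (I(t, z) = sqrt(-6 - 4) = sqrt(-10) = I*sqrt(10))
d(q, j) = -8 + j
y(D) = (-1 + D)/(2*D) (y(D) = (D - 1)/(D + D) = (-1 + D)/((2*D)) = (-1 + D)*(1/(2*D)) = (-1 + D)/(2*D))
(y(2)*d(5, I(1, 4)))*72 = (((1/2)*(-1 + 2)/2)*(-8 + I*sqrt(10)))*72 = (((1/2)*(1/2)*1)*(-8 + I*sqrt(10)))*72 = ((-8 + I*sqrt(10))/4)*72 = (-2 + I*sqrt(10)/4)*72 = -144 + 18*I*sqrt(10)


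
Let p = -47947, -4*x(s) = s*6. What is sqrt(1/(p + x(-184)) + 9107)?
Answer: 2*sqrt(5173969553779)/47671 ≈ 95.431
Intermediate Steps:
x(s) = -3*s/2 (x(s) = -s*6/4 = -3*s/2)
sqrt(1/(p + x(-184)) + 9107) = sqrt(1/(-47947 - 3/2*(-184)) + 9107) = sqrt(1/(-47947 + 276) + 9107) = sqrt(1/(-47671) + 9107) = sqrt(-1/47671 + 9107) = sqrt(434139796/47671) = 2*sqrt(5173969553779)/47671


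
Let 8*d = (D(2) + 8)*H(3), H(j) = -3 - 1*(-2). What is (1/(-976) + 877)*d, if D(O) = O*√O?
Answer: -855951/976 - 855951*√2/3904 ≈ -1187.1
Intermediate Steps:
H(j) = -1 (H(j) = -3 + 2 = -1)
D(O) = O^(3/2)
d = -1 - √2/4 (d = ((2^(3/2) + 8)*(-1))/8 = ((2*√2 + 8)*(-1))/8 = ((8 + 2*√2)*(-1))/8 = (-8 - 2*√2)/8 = -1 - √2/4 ≈ -1.3536)
(1/(-976) + 877)*d = (1/(-976) + 877)*(-1 - √2/4) = (-1/976 + 877)*(-1 - √2/4) = 855951*(-1 - √2/4)/976 = -855951/976 - 855951*√2/3904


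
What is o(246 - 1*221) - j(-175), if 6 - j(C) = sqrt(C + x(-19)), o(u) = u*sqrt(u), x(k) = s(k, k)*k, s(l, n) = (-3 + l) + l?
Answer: 119 + 2*sqrt(151) ≈ 143.58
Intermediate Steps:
s(l, n) = -3 + 2*l
x(k) = k*(-3 + 2*k) (x(k) = (-3 + 2*k)*k = k*(-3 + 2*k))
o(u) = u**(3/2)
j(C) = 6 - sqrt(779 + C) (j(C) = 6 - sqrt(C - 19*(-3 + 2*(-19))) = 6 - sqrt(C - 19*(-3 - 38)) = 6 - sqrt(C - 19*(-41)) = 6 - sqrt(C + 779) = 6 - sqrt(779 + C))
o(246 - 1*221) - j(-175) = (246 - 1*221)**(3/2) - (6 - sqrt(779 - 175)) = (246 - 221)**(3/2) - (6 - sqrt(604)) = 25**(3/2) - (6 - 2*sqrt(151)) = 125 - (6 - 2*sqrt(151)) = 125 + (-6 + 2*sqrt(151)) = 119 + 2*sqrt(151)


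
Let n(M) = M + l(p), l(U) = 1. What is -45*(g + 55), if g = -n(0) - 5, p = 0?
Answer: -2205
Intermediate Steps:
n(M) = 1 + M (n(M) = M + 1 = 1 + M)
g = -6 (g = -(1 + 0) - 5 = -1*1 - 5 = -1 - 5 = -6)
-45*(g + 55) = -45*(-6 + 55) = -45*49 = -2205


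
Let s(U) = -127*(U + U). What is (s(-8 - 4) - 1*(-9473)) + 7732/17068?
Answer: 53429040/4267 ≈ 12521.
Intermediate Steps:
s(U) = -254*U
(s(-8 - 4) - 1*(-9473)) + 7732/17068 = (-254*(-8 - 4) - 1*(-9473)) + 7732/17068 = (-254*(-12) + 9473) + 7732*(1/17068) = (3048 + 9473) + 1933/4267 = 12521 + 1933/4267 = 53429040/4267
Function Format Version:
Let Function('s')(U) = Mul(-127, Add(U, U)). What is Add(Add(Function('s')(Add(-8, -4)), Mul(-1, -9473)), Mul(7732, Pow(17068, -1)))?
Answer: Rational(53429040, 4267) ≈ 12521.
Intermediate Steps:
Function('s')(U) = Mul(-254, U) (Function('s')(U) = Mul(-127, Mul(2, U)) = Mul(-254, U))
Add(Add(Function('s')(Add(-8, -4)), Mul(-1, -9473)), Mul(7732, Pow(17068, -1))) = Add(Add(Mul(-254, Add(-8, -4)), Mul(-1, -9473)), Mul(7732, Pow(17068, -1))) = Add(Add(Mul(-254, -12), 9473), Mul(7732, Rational(1, 17068))) = Add(Add(3048, 9473), Rational(1933, 4267)) = Add(12521, Rational(1933, 4267)) = Rational(53429040, 4267)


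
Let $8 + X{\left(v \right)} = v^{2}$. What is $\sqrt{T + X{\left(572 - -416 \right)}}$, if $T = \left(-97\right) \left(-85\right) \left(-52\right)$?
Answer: $2 \sqrt{136849} \approx 739.86$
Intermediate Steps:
$T = -428740$ ($T = 8245 \left(-52\right) = -428740$)
$X{\left(v \right)} = -8 + v^{2}$
$\sqrt{T + X{\left(572 - -416 \right)}} = \sqrt{-428740 - \left(8 - \left(572 - -416\right)^{2}\right)} = \sqrt{-428740 - \left(8 - \left(572 + 416\right)^{2}\right)} = \sqrt{-428740 - \left(8 - 988^{2}\right)} = \sqrt{-428740 + \left(-8 + 976144\right)} = \sqrt{-428740 + 976136} = \sqrt{547396} = 2 \sqrt{136849}$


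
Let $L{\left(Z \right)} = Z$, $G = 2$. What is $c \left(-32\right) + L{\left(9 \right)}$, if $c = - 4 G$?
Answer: $265$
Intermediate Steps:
$c = -8$ ($c = \left(-4\right) 2 = -8$)
$c \left(-32\right) + L{\left(9 \right)} = \left(-8\right) \left(-32\right) + 9 = 256 + 9 = 265$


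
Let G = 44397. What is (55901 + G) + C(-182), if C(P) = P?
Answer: 100116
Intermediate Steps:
(55901 + G) + C(-182) = (55901 + 44397) - 182 = 100298 - 182 = 100116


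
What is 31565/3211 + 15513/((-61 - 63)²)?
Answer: 535155683/49372336 ≈ 10.839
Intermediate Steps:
31565/3211 + 15513/((-61 - 63)²) = 31565*(1/3211) + 15513/((-124)²) = 31565/3211 + 15513/15376 = 535155683/49372336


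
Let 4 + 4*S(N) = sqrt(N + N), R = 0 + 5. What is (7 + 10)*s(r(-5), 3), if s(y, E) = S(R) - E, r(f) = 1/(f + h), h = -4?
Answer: -68 + 17*sqrt(10)/4 ≈ -54.560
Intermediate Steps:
R = 5
r(f) = 1/(-4 + f) (r(f) = 1/(f - 4) = 1/(-4 + f))
S(N) = -1 + sqrt(2)*sqrt(N)/4 (S(N) = -1 + sqrt(N + N)/4 = -1 + sqrt(2*N)/4 = -1 + (sqrt(2)*sqrt(N))/4 = -1 + sqrt(2)*sqrt(N)/4)
s(y, E) = -1 - E + sqrt(10)/4 (s(y, E) = (-1 + sqrt(2)*sqrt(5)/4) - E = (-1 + sqrt(10)/4) - E = -1 - E + sqrt(10)/4)
(7 + 10)*s(r(-5), 3) = (7 + 10)*(-1 - 1*3 + sqrt(10)/4) = 17*(-1 - 3 + sqrt(10)/4) = 17*(-4 + sqrt(10)/4) = -68 + 17*sqrt(10)/4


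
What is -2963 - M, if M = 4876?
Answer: -7839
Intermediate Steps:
-2963 - M = -2963 - 1*4876 = -2963 - 4876 = -7839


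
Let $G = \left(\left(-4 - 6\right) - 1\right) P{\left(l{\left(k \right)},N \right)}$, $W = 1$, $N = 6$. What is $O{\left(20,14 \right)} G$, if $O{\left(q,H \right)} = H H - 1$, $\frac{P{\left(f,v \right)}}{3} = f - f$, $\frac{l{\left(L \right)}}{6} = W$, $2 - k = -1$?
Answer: $0$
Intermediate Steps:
$k = 3$ ($k = 2 - -1 = 2 + 1 = 3$)
$l{\left(L \right)} = 6$ ($l{\left(L \right)} = 6 \cdot 1 = 6$)
$P{\left(f,v \right)} = 0$ ($P{\left(f,v \right)} = 3 \left(f - f\right) = 3 \cdot 0 = 0$)
$O{\left(q,H \right)} = -1 + H^{2}$ ($O{\left(q,H \right)} = H^{2} - 1 = -1 + H^{2}$)
$G = 0$ ($G = \left(\left(-4 - 6\right) - 1\right) 0 = \left(-10 - 1\right) 0 = \left(-11\right) 0 = 0$)
$O{\left(20,14 \right)} G = \left(-1 + 14^{2}\right) 0 = \left(-1 + 196\right) 0 = 195 \cdot 0 = 0$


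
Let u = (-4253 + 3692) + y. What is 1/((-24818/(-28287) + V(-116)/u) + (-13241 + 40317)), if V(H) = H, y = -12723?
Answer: 10437903/282625910617 ≈ 3.6932e-5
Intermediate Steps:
u = -13284 (u = (-4253 + 3692) - 12723 = -561 - 12723 = -13284)
1/((-24818/(-28287) + V(-116)/u) + (-13241 + 40317)) = 1/((-24818/(-28287) - 116/(-13284)) + (-13241 + 40317)) = 1/((-24818*(-1/28287) - 116*(-1/13284)) + 27076) = 1/((24818/28287 + 29/3321) + 27076) = 1/(9248989/10437903 + 27076) = 1/(282625910617/10437903) = 10437903/282625910617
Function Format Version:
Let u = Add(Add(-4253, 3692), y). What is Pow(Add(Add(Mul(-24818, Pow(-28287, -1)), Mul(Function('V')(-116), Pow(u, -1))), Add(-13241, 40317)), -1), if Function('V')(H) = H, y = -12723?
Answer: Rational(10437903, 282625910617) ≈ 3.6932e-5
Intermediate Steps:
u = -13284 (u = Add(Add(-4253, 3692), -12723) = Add(-561, -12723) = -13284)
Pow(Add(Add(Mul(-24818, Pow(-28287, -1)), Mul(Function('V')(-116), Pow(u, -1))), Add(-13241, 40317)), -1) = Pow(Add(Add(Mul(-24818, Pow(-28287, -1)), Mul(-116, Pow(-13284, -1))), Add(-13241, 40317)), -1) = Pow(Add(Add(Mul(-24818, Rational(-1, 28287)), Mul(-116, Rational(-1, 13284))), 27076), -1) = Pow(Add(Add(Rational(24818, 28287), Rational(29, 3321)), 27076), -1) = Pow(Add(Rational(9248989, 10437903), 27076), -1) = Pow(Rational(282625910617, 10437903), -1) = Rational(10437903, 282625910617)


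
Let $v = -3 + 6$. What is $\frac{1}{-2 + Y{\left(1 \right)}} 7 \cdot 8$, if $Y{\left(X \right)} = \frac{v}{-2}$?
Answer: $-16$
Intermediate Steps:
$v = 3$
$Y{\left(X \right)} = - \frac{3}{2}$ ($Y{\left(X \right)} = \frac{3}{-2} = 3 \left(- \frac{1}{2}\right) = - \frac{3}{2}$)
$\frac{1}{-2 + Y{\left(1 \right)}} 7 \cdot 8 = \frac{1}{-2 - \frac{3}{2}} \cdot 7 \cdot 8 = \frac{1}{- \frac{7}{2}} \cdot 7 \cdot 8 = \left(- \frac{2}{7}\right) 7 \cdot 8 = \left(-2\right) 8 = -16$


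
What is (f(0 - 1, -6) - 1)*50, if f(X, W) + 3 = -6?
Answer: -500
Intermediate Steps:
f(X, W) = -9 (f(X, W) = -3 - 6 = -9)
(f(0 - 1, -6) - 1)*50 = (-9 - 1)*50 = -10*50 = -500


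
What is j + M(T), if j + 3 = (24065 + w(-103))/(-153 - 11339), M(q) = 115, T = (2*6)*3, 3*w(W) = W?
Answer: 947305/8619 ≈ 109.91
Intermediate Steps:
w(W) = W/3
T = 36 (T = 12*3 = 36)
j = -43880/8619 (j = -3 + (24065 + (⅓)*(-103))/(-153 - 11339) = -3 + (24065 - 103/3)/(-11492) = -3 + (72092/3)*(-1/11492) = -3 - 18023/8619 = -43880/8619 ≈ -5.0911)
j + M(T) = -43880/8619 + 115 = 947305/8619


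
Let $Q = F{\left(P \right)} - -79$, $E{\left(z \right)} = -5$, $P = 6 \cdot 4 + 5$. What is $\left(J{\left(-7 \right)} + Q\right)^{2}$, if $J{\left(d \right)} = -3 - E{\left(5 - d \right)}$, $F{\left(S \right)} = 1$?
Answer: $6724$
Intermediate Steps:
$P = 29$ ($P = 24 + 5 = 29$)
$J{\left(d \right)} = 2$ ($J{\left(d \right)} = -3 - -5 = -3 + 5 = 2$)
$Q = 80$ ($Q = 1 - -79 = 1 + 79 = 80$)
$\left(J{\left(-7 \right)} + Q\right)^{2} = \left(2 + 80\right)^{2} = 82^{2} = 6724$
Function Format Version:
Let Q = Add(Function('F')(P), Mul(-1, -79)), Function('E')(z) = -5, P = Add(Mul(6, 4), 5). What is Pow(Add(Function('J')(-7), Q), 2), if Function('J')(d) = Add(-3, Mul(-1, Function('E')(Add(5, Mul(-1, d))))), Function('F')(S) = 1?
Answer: 6724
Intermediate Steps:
P = 29 (P = Add(24, 5) = 29)
Function('J')(d) = 2 (Function('J')(d) = Add(-3, Mul(-1, -5)) = Add(-3, 5) = 2)
Q = 80 (Q = Add(1, Mul(-1, -79)) = Add(1, 79) = 80)
Pow(Add(Function('J')(-7), Q), 2) = Pow(Add(2, 80), 2) = Pow(82, 2) = 6724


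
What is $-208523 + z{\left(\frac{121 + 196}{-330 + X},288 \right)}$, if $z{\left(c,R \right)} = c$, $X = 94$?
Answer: $- \frac{49211745}{236} \approx -2.0852 \cdot 10^{5}$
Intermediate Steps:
$-208523 + z{\left(\frac{121 + 196}{-330 + X},288 \right)} = -208523 + \frac{121 + 196}{-330 + 94} = -208523 + \frac{317}{-236} = -208523 + 317 \left(- \frac{1}{236}\right) = -208523 - \frac{317}{236} = - \frac{49211745}{236}$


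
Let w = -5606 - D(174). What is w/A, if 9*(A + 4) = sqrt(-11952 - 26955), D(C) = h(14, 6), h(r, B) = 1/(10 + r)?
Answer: 134545/2978 + 134545*I*sqrt(4323)/35736 ≈ 45.18 + 247.55*I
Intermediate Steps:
D(C) = 1/24 (D(C) = 1/(10 + 14) = 1/24)
w = -134545/24 (w = -5606 - 1*1/24 = -5606 - 1/24 = -134545/24 ≈ -5606.0)
A = -4 + I*sqrt(4323)/3 (A = -4 + sqrt(-11952 - 26955)/9 = -4 + sqrt(-38907)/9 = -4 + (3*I*sqrt(4323))/9 = -4 + I*sqrt(4323)/3 ≈ -4.0 + 21.917*I)
w/A = -134545/(24*(-4 + I*sqrt(4323)/3))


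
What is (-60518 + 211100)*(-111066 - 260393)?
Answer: -55935039138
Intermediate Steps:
(-60518 + 211100)*(-111066 - 260393) = 150582*(-371459) = -55935039138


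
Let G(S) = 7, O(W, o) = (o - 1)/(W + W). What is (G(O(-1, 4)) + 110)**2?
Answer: 13689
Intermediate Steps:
O(W, o) = (-1 + o)/(2*W) (O(W, o) = (-1 + o)/((2*W)) = (-1 + o)*(1/(2*W)) = (-1 + o)/(2*W))
(G(O(-1, 4)) + 110)**2 = (7 + 110)**2 = 117**2 = 13689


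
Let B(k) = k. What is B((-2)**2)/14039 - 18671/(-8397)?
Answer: 262155757/117885483 ≈ 2.2238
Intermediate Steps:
B((-2)**2)/14039 - 18671/(-8397) = (-2)**2/14039 - 18671/(-8397) = 4*(1/14039) - 18671*(-1/8397) = 4/14039 + 18671/8397 = 262155757/117885483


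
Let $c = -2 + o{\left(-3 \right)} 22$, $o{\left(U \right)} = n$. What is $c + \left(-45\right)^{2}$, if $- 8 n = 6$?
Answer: $\frac{4013}{2} \approx 2006.5$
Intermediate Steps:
$n = - \frac{3}{4}$ ($n = \left(- \frac{1}{8}\right) 6 = - \frac{3}{4} \approx -0.75$)
$o{\left(U \right)} = - \frac{3}{4}$
$c = - \frac{37}{2}$ ($c = -2 - \frac{33}{2} = - \frac{37}{2} \approx -18.5$)
$c + \left(-45\right)^{2} = - \frac{37}{2} + \left(-45\right)^{2} = - \frac{37}{2} + 2025 = \frac{4013}{2}$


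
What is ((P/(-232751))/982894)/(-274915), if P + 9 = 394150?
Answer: 35831/5717471270057410 ≈ 6.2669e-12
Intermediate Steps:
P = 394141 (P = -9 + 394150 = 394141)
((P/(-232751))/982894)/(-274915) = ((394141/(-232751))/982894)/(-274915) = ((394141*(-1/232751))*(1/982894))*(-1/274915) = -394141/232751*1/982894*(-1/274915) = -35831/20797232854*(-1/274915) = 35831/5717471270057410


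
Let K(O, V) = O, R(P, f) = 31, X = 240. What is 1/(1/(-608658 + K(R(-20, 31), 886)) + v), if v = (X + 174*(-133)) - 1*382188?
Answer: -608627/246548711431 ≈ -2.4686e-6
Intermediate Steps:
v = -405090 (v = (240 + 174*(-133)) - 1*382188 = (240 - 23142) - 382188 = -22902 - 382188 = -405090)
1/(1/(-608658 + K(R(-20, 31), 886)) + v) = 1/(1/(-608658 + 31) - 405090) = 1/(1/(-608627) - 405090) = 1/(-1/608627 - 405090) = 1/(-246548711431/608627) = -608627/246548711431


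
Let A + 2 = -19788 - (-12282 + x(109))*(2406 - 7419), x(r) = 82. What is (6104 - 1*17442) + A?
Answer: -61189728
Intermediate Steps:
A = -61178390 (A = -2 + (-19788 - (-12282 + 82)*(2406 - 7419)) = -2 + (-19788 - (-12200)*(-5013)) = -2 + (-19788 - 1*61158600) = -2 + (-19788 - 61158600) = -2 - 61178388 = -61178390)
(6104 - 1*17442) + A = (6104 - 1*17442) - 61178390 = (6104 - 17442) - 61178390 = -11338 - 61178390 = -61189728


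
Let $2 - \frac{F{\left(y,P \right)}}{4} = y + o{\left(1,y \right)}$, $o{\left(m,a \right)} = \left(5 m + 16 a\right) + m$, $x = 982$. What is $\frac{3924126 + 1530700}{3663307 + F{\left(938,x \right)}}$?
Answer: $\frac{5454826}{3599507} \approx 1.5154$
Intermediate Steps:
$o{\left(m,a \right)} = 6 m + 16 a$
$F{\left(y,P \right)} = -16 - 68 y$ ($F{\left(y,P \right)} = 8 - 4 \left(y + \left(6 \cdot 1 + 16 y\right)\right) = 8 - 4 \left(y + \left(6 + 16 y\right)\right) = 8 - 4 \left(6 + 17 y\right) = 8 - \left(24 + 68 y\right) = -16 - 68 y$)
$\frac{3924126 + 1530700}{3663307 + F{\left(938,x \right)}} = \frac{3924126 + 1530700}{3663307 - 63800} = \frac{5454826}{3663307 - 63800} = \frac{5454826}{3599507}$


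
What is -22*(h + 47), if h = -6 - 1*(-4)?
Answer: -990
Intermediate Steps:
h = -2 (h = -6 + 4 = -2)
-22*(h + 47) = -22*(-2 + 47) = -22*45 = -990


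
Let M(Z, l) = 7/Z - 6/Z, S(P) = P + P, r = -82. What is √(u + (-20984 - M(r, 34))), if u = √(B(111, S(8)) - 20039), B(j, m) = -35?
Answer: √(-141096334 + 6724*I*√20074)/82 ≈ 0.48904 + 144.86*I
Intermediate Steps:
S(P) = 2*P
M(Z, l) = 1/Z
u = I*√20074 (u = √(-35 - 20039) = √(-20074) = I*√20074 ≈ 141.68*I)
√(u + (-20984 - M(r, 34))) = √(I*√20074 + (-20984 - 1/(-82))) = √(I*√20074 + (-20984 - 1*(-1/82))) = √(I*√20074 + (-20984 + 1/82)) = √(I*√20074 - 1720687/82) = √(-1720687/82 + I*√20074)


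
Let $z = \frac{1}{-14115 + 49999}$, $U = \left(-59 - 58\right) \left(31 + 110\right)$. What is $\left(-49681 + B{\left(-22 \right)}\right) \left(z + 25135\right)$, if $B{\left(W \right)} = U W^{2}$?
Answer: $- \frac{7246427380848089}{35884} \approx -2.0194 \cdot 10^{11}$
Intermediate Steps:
$U = -16497$ ($U = \left(-117\right) 141 = -16497$)
$z = \frac{1}{35884} \approx 2.7868 \cdot 10^{-5}$
$B{\left(W \right)} = - 16497 W^{2}$
$\left(-49681 + B{\left(-22 \right)}\right) \left(z + 25135\right) = \left(-49681 - 16497 \left(-22\right)^{2}\right) \left(\frac{1}{35884} + 25135\right) = \left(-49681 - 7984548\right) \frac{901944341}{35884} = \left(-8034229\right) \frac{901944341}{35884} = - \frac{7246427380848089}{35884}$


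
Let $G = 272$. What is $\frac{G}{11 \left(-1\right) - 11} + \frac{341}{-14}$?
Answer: $- \frac{5655}{154} \approx -36.721$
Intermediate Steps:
$\frac{G}{11 \left(-1\right) - 11} + \frac{341}{-14} = \frac{272}{11 \left(-1\right) - 11} + \frac{341}{-14} = \frac{272}{-11 - 11} + 341 \left(- \frac{1}{14}\right) = \frac{272}{-22} - \frac{341}{14} = 272 \left(- \frac{1}{22}\right) - \frac{341}{14} = - \frac{136}{11} - \frac{341}{14} = - \frac{5655}{154}$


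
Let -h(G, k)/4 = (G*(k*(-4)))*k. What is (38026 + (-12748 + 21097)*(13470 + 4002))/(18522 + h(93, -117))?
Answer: 72955877/10193877 ≈ 7.1568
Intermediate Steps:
h(G, k) = 16*G*k² (h(G, k) = -4*G*(k*(-4))*k = -4*G*(-4*k)*k = -4*(-4*G*k)*k = -(-16)*G*k² = 16*G*k²)
(38026 + (-12748 + 21097)*(13470 + 4002))/(18522 + h(93, -117)) = (38026 + (-12748 + 21097)*(13470 + 4002))/(18522 + 16*93*(-117)²) = (38026 + 8349*17472)/(18522 + 16*93*13689) = (38026 + 145873728)/(18522 + 20369232) = 145911754/20387754 = 145911754*(1/20387754) = 72955877/10193877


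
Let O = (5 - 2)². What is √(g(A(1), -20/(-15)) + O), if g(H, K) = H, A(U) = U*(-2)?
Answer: √7 ≈ 2.6458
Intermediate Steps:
A(U) = -2*U
O = 9 (O = 3² = 9)
√(g(A(1), -20/(-15)) + O) = √(-2*1 + 9) = √(-2 + 9) = √7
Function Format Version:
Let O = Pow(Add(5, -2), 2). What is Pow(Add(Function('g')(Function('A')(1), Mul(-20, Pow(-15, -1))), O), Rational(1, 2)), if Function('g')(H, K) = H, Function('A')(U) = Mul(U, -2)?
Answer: Pow(7, Rational(1, 2)) ≈ 2.6458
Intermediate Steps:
Function('A')(U) = Mul(-2, U)
O = 9 (O = Pow(3, 2) = 9)
Pow(Add(Function('g')(Function('A')(1), Mul(-20, Pow(-15, -1))), O), Rational(1, 2)) = Pow(Add(Mul(-2, 1), 9), Rational(1, 2)) = Pow(Add(-2, 9), Rational(1, 2)) = Pow(7, Rational(1, 2))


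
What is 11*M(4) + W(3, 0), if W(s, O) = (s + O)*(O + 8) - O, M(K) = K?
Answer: 68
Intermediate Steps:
W(s, O) = -O + (8 + O)*(O + s) (W(s, O) = (O + s)*(8 + O) - O = (8 + O)*(O + s) - O = -O + (8 + O)*(O + s))
11*M(4) + W(3, 0) = 11*4 + (0² + 7*0 + 8*3 + 0*3) = 44 + (0 + 0 + 24 + 0) = 44 + 24 = 68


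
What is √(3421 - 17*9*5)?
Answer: 4*√166 ≈ 51.536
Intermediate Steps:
√(3421 - 17*9*5) = √(3421 - 153*5) = √(3421 - 765) = √2656 = 4*√166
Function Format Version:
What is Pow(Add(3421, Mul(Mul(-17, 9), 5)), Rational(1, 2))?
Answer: Mul(4, Pow(166, Rational(1, 2))) ≈ 51.536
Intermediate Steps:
Pow(Add(3421, Mul(Mul(-17, 9), 5)), Rational(1, 2)) = Pow(Add(3421, Mul(-153, 5)), Rational(1, 2)) = Pow(Add(3421, -765), Rational(1, 2)) = Pow(2656, Rational(1, 2)) = Mul(4, Pow(166, Rational(1, 2)))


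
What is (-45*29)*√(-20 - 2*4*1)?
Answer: -2610*I*√7 ≈ -6905.4*I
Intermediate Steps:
(-45*29)*√(-20 - 2*4*1) = -1305*√(-20 - 8*1) = -1305*√(-20 - 8) = -2610*I*√7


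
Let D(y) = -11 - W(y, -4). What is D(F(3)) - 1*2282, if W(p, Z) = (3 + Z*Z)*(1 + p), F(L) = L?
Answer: -2369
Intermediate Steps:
W(p, Z) = (1 + p)*(3 + Z**2) (W(p, Z) = (3 + Z**2)*(1 + p) = (1 + p)*(3 + Z**2))
D(y) = -30 - 19*y (D(y) = -11 - (3 + (-4)**2 + 3*y + y*(-4)**2) = -11 - (3 + 16 + 3*y + y*16) = -11 - (3 + 16 + 3*y + 16*y) = -11 - (19 + 19*y) = -11 + (-19 - 19*y) = -30 - 19*y)
D(F(3)) - 1*2282 = (-30 - 19*3) - 1*2282 = (-30 - 57) - 2282 = -87 - 2282 = -2369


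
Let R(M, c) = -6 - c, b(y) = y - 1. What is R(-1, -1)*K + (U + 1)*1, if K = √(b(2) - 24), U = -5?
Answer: -4 - 5*I*√23 ≈ -4.0 - 23.979*I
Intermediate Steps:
b(y) = -1 + y
K = I*√23 (K = √((-1 + 2) - 24) = √(1 - 24) = √(-23) = I*√23 ≈ 4.7958*I)
R(-1, -1)*K + (U + 1)*1 = (-6 - 1*(-1))*(I*√23) + (-5 + 1)*1 = (-6 + 1)*(I*√23) - 4*1 = -5*I*√23 - 4 = -4 - 5*I*√23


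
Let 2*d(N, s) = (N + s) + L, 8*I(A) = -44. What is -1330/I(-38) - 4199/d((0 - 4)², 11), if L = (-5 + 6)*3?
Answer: -6289/165 ≈ -38.115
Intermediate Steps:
I(A) = -11/2 (I(A) = (⅛)*(-44) = -11/2)
L = 3 (L = 1*3 = 3)
d(N, s) = 3/2 + N/2 + s/2 (d(N, s) = ((N + s) + 3)/2 = (3 + N + s)/2 = 3/2 + N/2 + s/2)
-1330/I(-38) - 4199/d((0 - 4)², 11) = -1330/(-11/2) - 4199/(3/2 + (0 - 4)²/2 + (½)*11) = -1330*(-2/11) - 4199/(3/2 + (½)*(-4)² + 11/2) = 2660/11 - 4199/(3/2 + (½)*16 + 11/2) = 2660/11 - 4199/(3/2 + 8 + 11/2) = 2660/11 - 4199/15 = -6289/165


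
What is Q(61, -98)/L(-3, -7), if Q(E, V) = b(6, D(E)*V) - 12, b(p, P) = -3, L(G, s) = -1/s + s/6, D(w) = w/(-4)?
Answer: 630/43 ≈ 14.651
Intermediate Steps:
D(w) = -w/4 (D(w) = w*(-¼) = -w/4)
L(G, s) = -1/s + s/6 (L(G, s) = -1/s + s*(⅙) = -1/s + s/6)
Q(E, V) = -15 (Q(E, V) = -3 - 12 = -15)
Q(61, -98)/L(-3, -7) = -15/(-1/(-7) + (⅙)*(-7)) = -15/(-1*(-⅐) - 7/6) = -15/(⅐ - 7/6) = -15/(-43/42) = -42/43*(-15) = 630/43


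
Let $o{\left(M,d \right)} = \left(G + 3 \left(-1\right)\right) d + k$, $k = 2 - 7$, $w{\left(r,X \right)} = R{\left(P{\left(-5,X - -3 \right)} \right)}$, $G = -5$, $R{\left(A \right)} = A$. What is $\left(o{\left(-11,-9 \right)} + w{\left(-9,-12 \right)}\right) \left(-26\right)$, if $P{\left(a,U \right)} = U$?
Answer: $-1508$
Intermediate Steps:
$w{\left(r,X \right)} = 3 + X$ ($w{\left(r,X \right)} = X - -3 = X + 3 = 3 + X$)
$k = -5$ ($k = 2 - 7 = -5$)
$o{\left(M,d \right)} = -5 - 8 d$ ($o{\left(M,d \right)} = \left(-5 + 3 \left(-1\right)\right) d - 5 = \left(-5 - 3\right) d - 5 = - 8 d - 5 = -5 - 8 d$)
$\left(o{\left(-11,-9 \right)} + w{\left(-9,-12 \right)}\right) \left(-26\right) = \left(\left(-5 - -72\right) + \left(3 - 12\right)\right) \left(-26\right) = \left(\left(-5 + 72\right) - 9\right) \left(-26\right) = \left(67 - 9\right) \left(-26\right) = 58 \left(-26\right) = -1508$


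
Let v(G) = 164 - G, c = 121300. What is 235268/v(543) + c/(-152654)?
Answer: -17980286986/28927933 ≈ -621.55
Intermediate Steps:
235268/v(543) + c/(-152654) = 235268/(164 - 1*543) + 121300/(-152654) = 235268/(164 - 543) + 121300*(-1/152654) = 235268/(-379) - 60650/76327 = 235268*(-1/379) - 60650/76327 = -235268/379 - 60650/76327 = -17980286986/28927933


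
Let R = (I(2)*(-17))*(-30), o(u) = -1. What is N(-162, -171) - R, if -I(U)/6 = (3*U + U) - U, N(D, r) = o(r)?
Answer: 18359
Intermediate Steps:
N(D, r) = -1
I(U) = -18*U (I(U) = -6*((3*U + U) - U) = -6*(4*U - U) = -18*U)
R = -18360 (R = (-18*2*(-17))*(-30) = -36*(-17)*(-30) = 612*(-30) = -18360)
N(-162, -171) - R = -1 - 1*(-18360) = -1 + 18360 = 18359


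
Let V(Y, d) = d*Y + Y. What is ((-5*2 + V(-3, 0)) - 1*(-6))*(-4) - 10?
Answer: 18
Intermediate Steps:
V(Y, d) = Y + Y*d (V(Y, d) = Y*d + Y = Y + Y*d)
((-5*2 + V(-3, 0)) - 1*(-6))*(-4) - 10 = ((-5*2 - 3*(1 + 0)) - 1*(-6))*(-4) - 10 = ((-10 - 3*1) + 6)*(-4) - 10 = ((-10 - 3) + 6)*(-4) - 10 = (-13 + 6)*(-4) - 10 = -7*(-4) - 10 = 28 - 10 = 18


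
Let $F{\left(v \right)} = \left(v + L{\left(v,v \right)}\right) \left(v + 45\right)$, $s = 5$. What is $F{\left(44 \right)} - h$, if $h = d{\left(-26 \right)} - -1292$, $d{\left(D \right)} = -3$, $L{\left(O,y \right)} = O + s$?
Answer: $6988$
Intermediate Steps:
$L{\left(O,y \right)} = 5 + O$ ($L{\left(O,y \right)} = O + 5 = 5 + O$)
$F{\left(v \right)} = \left(5 + 2 v\right) \left(45 + v\right)$ ($F{\left(v \right)} = \left(v + \left(5 + v\right)\right) \left(v + 45\right) = \left(5 + 2 v\right) \left(45 + v\right)$)
$h = 1289$ ($h = -3 - -1292 = -3 + 1292 = 1289$)
$F{\left(44 \right)} - h = \left(225 + 2 \cdot 44^{2} + 95 \cdot 44\right) - 1289 = \left(225 + 2 \cdot 1936 + 4180\right) - 1289 = \left(225 + 3872 + 4180\right) - 1289 = 8277 - 1289 = 6988$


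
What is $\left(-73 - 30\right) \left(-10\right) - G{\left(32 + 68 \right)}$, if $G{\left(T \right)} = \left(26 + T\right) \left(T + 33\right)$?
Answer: $-15728$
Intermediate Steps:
$G{\left(T \right)} = \left(26 + T\right) \left(33 + T\right)$
$\left(-73 - 30\right) \left(-10\right) - G{\left(32 + 68 \right)} = \left(-73 - 30\right) \left(-10\right) - \left(858 + \left(32 + 68\right)^{2} + 59 \left(32 + 68\right)\right) = \left(-103\right) \left(-10\right) - \left(858 + 100^{2} + 59 \cdot 100\right) = 1030 - \left(858 + 10000 + 5900\right) = 1030 - 16758 = -15728$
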